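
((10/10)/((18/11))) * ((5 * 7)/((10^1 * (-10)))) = -77/360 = -0.21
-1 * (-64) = 64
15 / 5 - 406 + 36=-367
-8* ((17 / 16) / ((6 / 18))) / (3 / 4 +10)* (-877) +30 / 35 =626436 / 301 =2081.18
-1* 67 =-67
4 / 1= 4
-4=-4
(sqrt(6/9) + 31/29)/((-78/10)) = -155/1131 - 5*sqrt(6)/117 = -0.24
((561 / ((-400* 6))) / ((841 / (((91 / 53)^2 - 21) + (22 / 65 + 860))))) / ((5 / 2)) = -0.09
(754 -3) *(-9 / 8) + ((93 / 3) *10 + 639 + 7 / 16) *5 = 62437 / 16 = 3902.31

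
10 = 10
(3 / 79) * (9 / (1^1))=27 / 79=0.34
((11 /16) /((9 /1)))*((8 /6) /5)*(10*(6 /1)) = 11 /9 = 1.22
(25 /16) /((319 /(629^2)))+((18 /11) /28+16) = 69810911 /35728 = 1953.96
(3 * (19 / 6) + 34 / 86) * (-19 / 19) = -851 / 86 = -9.90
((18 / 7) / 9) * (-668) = -190.86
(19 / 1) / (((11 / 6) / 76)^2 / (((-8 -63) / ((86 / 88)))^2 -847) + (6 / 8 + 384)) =267519436992 / 5417268600937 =0.05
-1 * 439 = -439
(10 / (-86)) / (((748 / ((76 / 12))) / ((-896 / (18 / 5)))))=53200 / 217107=0.25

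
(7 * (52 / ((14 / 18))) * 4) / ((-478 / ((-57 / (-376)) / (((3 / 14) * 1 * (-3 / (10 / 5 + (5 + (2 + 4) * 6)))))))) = 446082 / 11233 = 39.71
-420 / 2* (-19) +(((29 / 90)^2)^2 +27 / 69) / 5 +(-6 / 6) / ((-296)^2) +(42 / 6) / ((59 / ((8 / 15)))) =9726842054813995267 / 2437717242600000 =3990.14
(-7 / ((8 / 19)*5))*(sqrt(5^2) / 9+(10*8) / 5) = -19817 / 360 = -55.05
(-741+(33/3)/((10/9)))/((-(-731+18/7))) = -51177/50990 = -1.00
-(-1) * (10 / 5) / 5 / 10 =1 / 25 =0.04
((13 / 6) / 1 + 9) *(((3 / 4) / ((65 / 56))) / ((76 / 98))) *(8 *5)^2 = 3676960 / 247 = 14886.48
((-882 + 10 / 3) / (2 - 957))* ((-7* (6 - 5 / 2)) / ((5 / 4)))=-258328 / 14325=-18.03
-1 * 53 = -53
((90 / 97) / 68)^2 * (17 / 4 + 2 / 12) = 35775 / 43507216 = 0.00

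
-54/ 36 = -3/ 2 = -1.50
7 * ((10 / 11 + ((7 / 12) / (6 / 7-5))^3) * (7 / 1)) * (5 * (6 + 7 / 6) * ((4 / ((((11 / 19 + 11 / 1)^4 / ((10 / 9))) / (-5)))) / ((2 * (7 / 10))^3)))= -58860634890278575 / 82099958159020032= -0.72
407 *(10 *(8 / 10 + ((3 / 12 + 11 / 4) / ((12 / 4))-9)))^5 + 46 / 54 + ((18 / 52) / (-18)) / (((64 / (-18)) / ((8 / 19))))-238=-84030624584310109 / 106704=-787511476461.15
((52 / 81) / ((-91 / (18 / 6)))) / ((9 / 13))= -52 / 1701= -0.03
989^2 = 978121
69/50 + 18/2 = 519/50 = 10.38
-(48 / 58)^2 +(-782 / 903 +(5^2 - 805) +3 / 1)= -591249461 / 759423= -778.55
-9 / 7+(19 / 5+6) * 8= 2699 / 35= 77.11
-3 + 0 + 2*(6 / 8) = -3 / 2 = -1.50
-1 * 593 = -593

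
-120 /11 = -10.91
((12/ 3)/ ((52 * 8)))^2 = 1/ 10816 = 0.00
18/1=18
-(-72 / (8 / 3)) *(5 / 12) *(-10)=-225 / 2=-112.50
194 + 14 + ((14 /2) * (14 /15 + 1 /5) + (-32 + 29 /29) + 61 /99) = 91847 /495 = 185.55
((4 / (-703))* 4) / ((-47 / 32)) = 512 / 33041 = 0.02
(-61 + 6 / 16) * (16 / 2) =-485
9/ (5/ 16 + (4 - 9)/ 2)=-144/ 35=-4.11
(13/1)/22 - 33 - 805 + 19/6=-27530/33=-834.24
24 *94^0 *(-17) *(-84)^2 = -2878848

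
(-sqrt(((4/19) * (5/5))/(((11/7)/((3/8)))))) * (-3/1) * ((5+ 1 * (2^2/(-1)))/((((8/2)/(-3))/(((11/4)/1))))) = -9 * sqrt(8778)/608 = -1.39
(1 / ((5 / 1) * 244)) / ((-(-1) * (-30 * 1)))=-1 / 36600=-0.00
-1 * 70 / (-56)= 5 / 4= 1.25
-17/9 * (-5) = 85/9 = 9.44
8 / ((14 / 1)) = 4 / 7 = 0.57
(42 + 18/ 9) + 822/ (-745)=31958/ 745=42.90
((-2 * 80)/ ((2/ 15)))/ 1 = -1200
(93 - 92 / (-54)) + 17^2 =10360 / 27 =383.70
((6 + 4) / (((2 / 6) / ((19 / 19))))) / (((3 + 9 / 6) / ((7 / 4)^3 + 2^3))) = 1425 / 16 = 89.06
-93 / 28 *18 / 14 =-837 / 196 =-4.27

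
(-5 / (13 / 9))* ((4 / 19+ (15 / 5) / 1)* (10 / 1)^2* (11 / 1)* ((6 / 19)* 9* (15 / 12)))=-203816250 / 4693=-43429.84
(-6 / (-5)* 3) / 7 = 18 / 35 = 0.51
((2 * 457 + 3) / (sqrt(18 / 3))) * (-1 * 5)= -4585 * sqrt(6) / 6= -1871.82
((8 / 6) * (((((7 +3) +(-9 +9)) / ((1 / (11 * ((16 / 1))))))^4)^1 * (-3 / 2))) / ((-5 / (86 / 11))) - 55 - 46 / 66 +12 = 990216978430558 / 33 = 30006575103956.30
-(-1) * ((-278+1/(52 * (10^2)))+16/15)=-4320157/15600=-276.93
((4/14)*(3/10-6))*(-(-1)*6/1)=-342/35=-9.77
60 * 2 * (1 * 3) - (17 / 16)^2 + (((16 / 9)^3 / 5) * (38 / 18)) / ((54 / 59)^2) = 361.70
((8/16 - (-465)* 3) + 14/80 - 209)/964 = 47467/38560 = 1.23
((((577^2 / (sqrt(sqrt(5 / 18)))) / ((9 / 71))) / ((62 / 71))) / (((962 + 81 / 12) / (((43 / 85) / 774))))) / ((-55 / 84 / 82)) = -3853365524344 *2^(1 / 4) *sqrt(3) *5^(3 / 4) / 75813890625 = -350.06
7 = 7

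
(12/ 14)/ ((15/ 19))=1.09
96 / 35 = 2.74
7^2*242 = 11858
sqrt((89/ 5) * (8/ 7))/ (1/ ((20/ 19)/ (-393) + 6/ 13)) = 89084 * sqrt(6230)/ 3397485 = 2.07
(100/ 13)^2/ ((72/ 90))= 12500/ 169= 73.96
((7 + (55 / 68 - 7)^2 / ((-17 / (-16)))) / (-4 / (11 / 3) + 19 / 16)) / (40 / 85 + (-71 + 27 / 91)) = -1694749056 / 266898725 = -6.35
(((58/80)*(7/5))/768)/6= 203/921600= 0.00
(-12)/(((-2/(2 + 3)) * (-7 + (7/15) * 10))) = -90/7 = -12.86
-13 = -13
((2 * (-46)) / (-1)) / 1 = 92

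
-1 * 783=-783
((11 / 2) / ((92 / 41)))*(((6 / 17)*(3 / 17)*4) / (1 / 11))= 44649 / 6647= 6.72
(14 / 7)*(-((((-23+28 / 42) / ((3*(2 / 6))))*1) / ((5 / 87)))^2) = -7550498 / 25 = -302019.92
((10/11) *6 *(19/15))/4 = 19/11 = 1.73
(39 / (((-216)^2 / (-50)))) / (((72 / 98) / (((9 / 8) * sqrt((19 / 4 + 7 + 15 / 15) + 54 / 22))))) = -15925 * sqrt(7359) / 5474304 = -0.25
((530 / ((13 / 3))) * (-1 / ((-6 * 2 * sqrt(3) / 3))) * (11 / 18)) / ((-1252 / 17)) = -49555 * sqrt(3) / 585936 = -0.15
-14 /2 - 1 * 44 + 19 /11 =-542 /11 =-49.27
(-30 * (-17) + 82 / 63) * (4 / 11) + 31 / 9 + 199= 89714 / 231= 388.37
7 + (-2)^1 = 5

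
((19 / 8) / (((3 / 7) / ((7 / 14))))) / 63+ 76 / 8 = 4123 / 432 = 9.54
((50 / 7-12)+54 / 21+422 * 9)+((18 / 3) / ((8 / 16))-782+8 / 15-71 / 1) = 310301 / 105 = 2955.25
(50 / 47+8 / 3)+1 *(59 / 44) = 31463 / 6204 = 5.07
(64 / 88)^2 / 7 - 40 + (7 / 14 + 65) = 43325 / 1694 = 25.58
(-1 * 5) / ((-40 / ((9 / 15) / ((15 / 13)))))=13 / 200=0.06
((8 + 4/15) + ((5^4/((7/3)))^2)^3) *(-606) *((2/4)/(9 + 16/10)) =-65829455852510018357951/6235397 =-10557380043726168.25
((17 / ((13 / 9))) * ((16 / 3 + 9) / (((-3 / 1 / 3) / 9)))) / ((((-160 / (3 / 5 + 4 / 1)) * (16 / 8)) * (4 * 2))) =453951 / 166400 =2.73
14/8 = 7/4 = 1.75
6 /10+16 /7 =101 /35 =2.89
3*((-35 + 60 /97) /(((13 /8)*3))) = -26680 /1261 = -21.16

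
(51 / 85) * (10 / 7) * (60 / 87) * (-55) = -6600 / 203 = -32.51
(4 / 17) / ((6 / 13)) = 26 / 51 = 0.51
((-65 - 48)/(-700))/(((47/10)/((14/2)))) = 113/470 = 0.24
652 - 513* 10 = -4478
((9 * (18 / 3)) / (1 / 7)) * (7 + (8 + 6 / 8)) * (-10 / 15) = -3969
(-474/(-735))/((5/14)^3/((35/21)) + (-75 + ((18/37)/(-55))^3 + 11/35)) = -14913114431600/1726457631596983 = -0.01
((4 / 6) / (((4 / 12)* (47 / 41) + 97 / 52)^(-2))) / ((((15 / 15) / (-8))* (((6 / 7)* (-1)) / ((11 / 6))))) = 15911328125 / 276134508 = 57.62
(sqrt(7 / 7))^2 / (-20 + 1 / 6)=-6 / 119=-0.05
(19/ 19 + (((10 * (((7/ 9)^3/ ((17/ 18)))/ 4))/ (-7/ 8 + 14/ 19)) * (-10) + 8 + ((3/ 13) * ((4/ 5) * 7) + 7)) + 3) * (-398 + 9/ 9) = -11772951233/ 268515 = -43844.67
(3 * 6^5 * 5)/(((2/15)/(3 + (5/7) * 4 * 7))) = 20120400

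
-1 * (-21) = 21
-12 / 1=-12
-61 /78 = -0.78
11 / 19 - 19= -350 / 19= -18.42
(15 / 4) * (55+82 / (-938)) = 193155 / 938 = 205.92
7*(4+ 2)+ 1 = 43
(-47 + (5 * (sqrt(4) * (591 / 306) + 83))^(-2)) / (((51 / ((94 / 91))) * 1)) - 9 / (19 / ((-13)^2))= -1752234461236057 / 21631300713750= -81.00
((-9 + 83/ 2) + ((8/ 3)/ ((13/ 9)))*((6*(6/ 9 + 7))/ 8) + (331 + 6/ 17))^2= 27395215225/ 195364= 140226.53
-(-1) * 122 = 122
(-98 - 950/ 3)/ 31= -1244/ 93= -13.38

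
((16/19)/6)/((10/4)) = 16/285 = 0.06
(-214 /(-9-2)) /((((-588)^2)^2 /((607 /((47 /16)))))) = 64949 /1931300571816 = 0.00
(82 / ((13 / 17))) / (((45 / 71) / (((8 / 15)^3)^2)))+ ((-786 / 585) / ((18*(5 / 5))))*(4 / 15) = 1985600212 / 512578125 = 3.87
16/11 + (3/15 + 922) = 50801/55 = 923.65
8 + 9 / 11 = 97 / 11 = 8.82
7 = 7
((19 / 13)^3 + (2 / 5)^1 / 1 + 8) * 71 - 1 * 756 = 681739 / 10985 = 62.06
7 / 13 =0.54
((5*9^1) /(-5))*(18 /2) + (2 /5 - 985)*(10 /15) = -3687 /5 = -737.40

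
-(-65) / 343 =65 / 343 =0.19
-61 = -61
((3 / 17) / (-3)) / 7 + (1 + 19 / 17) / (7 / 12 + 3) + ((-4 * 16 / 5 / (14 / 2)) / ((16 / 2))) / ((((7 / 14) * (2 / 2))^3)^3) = -2979271 / 25585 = -116.45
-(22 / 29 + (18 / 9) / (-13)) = -228 / 377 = -0.60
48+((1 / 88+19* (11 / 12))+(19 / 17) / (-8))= 146507 / 2244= 65.29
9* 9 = 81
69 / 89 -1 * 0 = 69 / 89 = 0.78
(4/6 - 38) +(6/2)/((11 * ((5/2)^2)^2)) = -769856/20625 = -37.33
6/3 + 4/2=4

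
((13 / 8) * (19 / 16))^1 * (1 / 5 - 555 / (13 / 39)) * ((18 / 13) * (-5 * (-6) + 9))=-13878189 / 80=-173477.36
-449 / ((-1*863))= 449 / 863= 0.52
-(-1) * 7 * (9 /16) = 63 /16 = 3.94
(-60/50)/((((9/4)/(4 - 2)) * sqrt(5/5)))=-16/15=-1.07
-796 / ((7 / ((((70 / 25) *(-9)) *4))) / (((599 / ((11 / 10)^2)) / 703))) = 686597760 / 85063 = 8071.64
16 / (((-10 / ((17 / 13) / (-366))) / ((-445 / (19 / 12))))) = -24208 / 15067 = -1.61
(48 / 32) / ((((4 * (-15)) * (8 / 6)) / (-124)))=93 / 40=2.32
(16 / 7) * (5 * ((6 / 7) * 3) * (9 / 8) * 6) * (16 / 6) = 25920 / 49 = 528.98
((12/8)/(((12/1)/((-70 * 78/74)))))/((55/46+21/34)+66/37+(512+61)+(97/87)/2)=-0.02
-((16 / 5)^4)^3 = -1152921.50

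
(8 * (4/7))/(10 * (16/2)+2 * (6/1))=8/161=0.05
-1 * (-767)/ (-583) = -767/ 583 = -1.32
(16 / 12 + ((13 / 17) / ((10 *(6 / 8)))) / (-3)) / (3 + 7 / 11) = 5467 / 15300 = 0.36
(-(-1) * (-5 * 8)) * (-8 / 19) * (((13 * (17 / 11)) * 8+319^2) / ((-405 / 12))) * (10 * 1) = -318901760 / 627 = -508615.25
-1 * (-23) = 23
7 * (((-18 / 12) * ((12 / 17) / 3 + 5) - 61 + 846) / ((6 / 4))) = 184961 / 51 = 3626.69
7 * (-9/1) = -63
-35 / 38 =-0.92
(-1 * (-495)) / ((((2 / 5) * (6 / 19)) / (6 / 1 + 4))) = 78375 / 2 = 39187.50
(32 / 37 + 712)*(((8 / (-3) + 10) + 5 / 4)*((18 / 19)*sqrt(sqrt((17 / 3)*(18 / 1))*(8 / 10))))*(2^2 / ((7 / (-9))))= -84738.66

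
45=45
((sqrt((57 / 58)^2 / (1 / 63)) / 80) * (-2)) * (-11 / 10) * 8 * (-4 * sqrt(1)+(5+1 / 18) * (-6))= -58.92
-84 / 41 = -2.05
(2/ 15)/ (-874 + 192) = -1/ 5115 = -0.00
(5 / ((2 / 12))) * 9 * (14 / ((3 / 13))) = 16380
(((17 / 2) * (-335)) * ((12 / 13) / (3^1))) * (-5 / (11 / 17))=968150 / 143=6770.28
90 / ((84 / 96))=720 / 7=102.86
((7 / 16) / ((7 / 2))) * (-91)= -11.38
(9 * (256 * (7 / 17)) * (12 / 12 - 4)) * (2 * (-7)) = 677376 / 17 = 39845.65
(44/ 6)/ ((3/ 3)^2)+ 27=103/ 3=34.33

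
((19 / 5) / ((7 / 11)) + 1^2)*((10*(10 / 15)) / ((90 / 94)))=45872 / 945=48.54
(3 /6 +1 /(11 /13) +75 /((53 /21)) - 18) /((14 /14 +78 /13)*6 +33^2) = 15623 /1318746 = 0.01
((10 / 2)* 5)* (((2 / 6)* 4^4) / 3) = 6400 / 9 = 711.11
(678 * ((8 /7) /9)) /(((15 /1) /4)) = 7232 /315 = 22.96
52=52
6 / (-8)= -0.75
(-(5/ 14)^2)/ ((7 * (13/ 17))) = -425/ 17836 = -0.02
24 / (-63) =-8 / 21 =-0.38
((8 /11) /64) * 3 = 3 /88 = 0.03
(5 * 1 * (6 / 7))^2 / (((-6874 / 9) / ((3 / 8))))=-6075 / 673652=-0.01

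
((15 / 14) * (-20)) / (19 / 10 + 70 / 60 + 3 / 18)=-4500 / 679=-6.63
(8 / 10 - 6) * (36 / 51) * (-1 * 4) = 1248 / 85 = 14.68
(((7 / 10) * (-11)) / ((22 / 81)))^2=321489 / 400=803.72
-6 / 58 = -3 / 29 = -0.10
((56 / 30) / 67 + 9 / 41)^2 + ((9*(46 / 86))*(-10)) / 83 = -3143744410069 / 6059633877225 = -0.52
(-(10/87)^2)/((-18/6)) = 100/22707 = 0.00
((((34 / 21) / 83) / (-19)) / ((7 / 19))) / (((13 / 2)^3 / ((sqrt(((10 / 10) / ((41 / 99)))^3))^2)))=-87973776 / 615822850279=-0.00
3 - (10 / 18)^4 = 19058 / 6561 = 2.90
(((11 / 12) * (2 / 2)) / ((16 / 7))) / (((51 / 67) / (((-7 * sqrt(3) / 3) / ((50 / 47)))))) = -1697311 * sqrt(3) / 1468800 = -2.00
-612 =-612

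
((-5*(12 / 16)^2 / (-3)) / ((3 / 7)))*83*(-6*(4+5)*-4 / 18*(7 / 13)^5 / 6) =48824335 / 2970344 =16.44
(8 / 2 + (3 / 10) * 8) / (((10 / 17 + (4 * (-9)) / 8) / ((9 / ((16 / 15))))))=-1836 / 133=-13.80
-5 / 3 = -1.67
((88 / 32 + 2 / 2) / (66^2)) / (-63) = -5 / 365904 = -0.00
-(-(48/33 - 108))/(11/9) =-10548/121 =-87.17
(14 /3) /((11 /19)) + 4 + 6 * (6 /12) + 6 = 695 /33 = 21.06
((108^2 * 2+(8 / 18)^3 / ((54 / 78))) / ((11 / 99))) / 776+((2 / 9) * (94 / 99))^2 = 20838154588 / 77006457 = 270.60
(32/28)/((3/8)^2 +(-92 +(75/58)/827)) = -12279296/986955599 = -0.01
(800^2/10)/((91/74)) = 4736000/91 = 52043.96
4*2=8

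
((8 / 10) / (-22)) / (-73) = 2 / 4015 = 0.00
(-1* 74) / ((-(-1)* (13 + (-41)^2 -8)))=-37 / 843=-0.04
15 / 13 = 1.15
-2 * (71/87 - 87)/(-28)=-3749/609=-6.16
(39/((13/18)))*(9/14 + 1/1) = 621/7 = 88.71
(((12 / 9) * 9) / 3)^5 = 1024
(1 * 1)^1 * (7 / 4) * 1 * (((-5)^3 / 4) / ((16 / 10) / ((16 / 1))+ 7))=-4375 / 568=-7.70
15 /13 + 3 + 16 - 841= -820.85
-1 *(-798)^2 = -636804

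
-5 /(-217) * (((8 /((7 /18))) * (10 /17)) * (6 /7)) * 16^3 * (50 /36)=245760000 /180761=1359.59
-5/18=-0.28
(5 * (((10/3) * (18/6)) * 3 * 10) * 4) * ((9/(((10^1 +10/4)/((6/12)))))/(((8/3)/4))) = 3240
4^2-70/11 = 106/11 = 9.64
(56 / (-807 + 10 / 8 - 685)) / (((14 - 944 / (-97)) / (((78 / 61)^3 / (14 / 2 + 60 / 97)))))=-0.00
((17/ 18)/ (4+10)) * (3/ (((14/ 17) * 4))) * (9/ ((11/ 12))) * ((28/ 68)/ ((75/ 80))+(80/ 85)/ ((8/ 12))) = 1.12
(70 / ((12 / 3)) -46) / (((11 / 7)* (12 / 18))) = -27.20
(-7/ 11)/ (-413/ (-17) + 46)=-119/ 13145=-0.01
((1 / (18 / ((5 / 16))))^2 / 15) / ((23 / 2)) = 5 / 2861568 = 0.00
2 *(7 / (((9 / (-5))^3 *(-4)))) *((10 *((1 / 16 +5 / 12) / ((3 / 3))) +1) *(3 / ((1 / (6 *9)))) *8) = 121625 / 27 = 4504.63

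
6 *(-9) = -54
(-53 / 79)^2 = 2809 / 6241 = 0.45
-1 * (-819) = 819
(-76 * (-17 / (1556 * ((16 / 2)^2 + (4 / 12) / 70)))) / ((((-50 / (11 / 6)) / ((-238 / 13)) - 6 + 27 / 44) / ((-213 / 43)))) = 0.02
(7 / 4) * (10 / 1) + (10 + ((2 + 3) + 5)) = 75 / 2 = 37.50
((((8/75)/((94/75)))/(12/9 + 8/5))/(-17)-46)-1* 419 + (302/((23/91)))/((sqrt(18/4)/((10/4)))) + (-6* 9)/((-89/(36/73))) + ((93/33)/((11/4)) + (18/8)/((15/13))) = -5800440015983/12562469260 + 68705* sqrt(2)/69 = 946.44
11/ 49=0.22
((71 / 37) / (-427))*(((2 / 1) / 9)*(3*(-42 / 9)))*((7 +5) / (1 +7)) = 142 / 6771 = 0.02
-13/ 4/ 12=-13/ 48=-0.27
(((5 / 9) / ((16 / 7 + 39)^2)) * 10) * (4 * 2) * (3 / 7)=0.01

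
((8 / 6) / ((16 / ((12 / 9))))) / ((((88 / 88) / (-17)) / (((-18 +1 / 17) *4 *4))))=4880 / 9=542.22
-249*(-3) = 747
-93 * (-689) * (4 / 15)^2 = 4556.59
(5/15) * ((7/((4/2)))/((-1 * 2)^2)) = 7/24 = 0.29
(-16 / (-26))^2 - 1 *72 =-12104 / 169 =-71.62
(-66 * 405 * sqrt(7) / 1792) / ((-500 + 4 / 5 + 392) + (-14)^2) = -22275 * sqrt(7) / 132608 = -0.44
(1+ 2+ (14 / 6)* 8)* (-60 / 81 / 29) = -1300 / 2349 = -0.55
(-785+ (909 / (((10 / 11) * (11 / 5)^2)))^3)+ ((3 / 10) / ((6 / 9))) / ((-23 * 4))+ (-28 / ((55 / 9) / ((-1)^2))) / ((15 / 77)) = 107959204869751 / 12245200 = 8816450.93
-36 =-36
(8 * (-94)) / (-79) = 752 / 79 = 9.52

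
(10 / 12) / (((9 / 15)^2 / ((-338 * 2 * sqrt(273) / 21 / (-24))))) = 21125 * sqrt(273) / 6804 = 51.30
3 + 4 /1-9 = -2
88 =88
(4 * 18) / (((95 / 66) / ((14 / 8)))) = 8316 / 95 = 87.54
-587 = -587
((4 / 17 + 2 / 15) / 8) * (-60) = -47 / 17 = -2.76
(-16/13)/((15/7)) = -112/195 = -0.57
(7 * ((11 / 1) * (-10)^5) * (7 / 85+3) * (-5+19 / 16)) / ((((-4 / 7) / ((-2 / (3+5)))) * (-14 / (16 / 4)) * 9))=-384566875 / 306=-1256754.49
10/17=0.59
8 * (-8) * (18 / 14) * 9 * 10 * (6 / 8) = -38880 / 7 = -5554.29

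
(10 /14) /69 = 5 /483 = 0.01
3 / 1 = 3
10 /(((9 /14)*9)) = 140 /81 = 1.73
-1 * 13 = -13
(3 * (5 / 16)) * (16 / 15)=1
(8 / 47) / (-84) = -2 / 987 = -0.00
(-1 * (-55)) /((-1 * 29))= -55 /29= -1.90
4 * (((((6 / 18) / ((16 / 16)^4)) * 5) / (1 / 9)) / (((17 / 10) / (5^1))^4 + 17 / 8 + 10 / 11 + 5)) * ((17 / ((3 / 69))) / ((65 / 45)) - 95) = 3140500000000 / 2397470751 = 1309.92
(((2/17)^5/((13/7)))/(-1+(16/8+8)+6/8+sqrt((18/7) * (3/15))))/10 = 3136/25059056193 - 1792 * sqrt(70)/1628838652545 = 0.00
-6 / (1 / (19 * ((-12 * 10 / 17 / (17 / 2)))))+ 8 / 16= 55009 / 578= 95.17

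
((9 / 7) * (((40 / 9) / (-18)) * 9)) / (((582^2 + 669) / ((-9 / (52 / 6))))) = 90 / 10294921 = 0.00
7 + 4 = 11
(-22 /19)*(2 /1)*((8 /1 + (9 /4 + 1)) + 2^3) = -847 /19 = -44.58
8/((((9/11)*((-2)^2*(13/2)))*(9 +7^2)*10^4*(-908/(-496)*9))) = 341/8664873750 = 0.00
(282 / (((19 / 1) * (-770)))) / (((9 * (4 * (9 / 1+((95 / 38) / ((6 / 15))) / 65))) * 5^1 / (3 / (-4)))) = 0.00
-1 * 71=-71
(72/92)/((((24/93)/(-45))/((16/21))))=-16740/161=-103.98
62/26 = 31/13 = 2.38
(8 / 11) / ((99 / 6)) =16 / 363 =0.04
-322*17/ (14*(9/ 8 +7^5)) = -3128/ 134465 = -0.02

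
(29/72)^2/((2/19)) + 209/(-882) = 662587/508032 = 1.30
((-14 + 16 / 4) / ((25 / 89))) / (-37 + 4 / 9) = 1602 / 1645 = 0.97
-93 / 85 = -1.09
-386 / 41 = -9.41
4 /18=2 /9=0.22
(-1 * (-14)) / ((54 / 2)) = 14 / 27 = 0.52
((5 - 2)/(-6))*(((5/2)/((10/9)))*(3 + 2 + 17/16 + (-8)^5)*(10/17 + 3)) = 287780859/2176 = 132252.23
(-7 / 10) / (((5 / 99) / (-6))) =83.16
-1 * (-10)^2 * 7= -700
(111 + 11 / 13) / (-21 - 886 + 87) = -727 / 5330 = -0.14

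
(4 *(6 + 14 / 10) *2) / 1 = 296 / 5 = 59.20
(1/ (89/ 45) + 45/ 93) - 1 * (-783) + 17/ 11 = 23840200/ 30349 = 785.53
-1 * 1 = -1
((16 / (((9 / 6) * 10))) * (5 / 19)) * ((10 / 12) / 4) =10 / 171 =0.06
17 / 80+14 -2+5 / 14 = 7039 / 560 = 12.57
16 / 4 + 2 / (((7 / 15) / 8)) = 268 / 7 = 38.29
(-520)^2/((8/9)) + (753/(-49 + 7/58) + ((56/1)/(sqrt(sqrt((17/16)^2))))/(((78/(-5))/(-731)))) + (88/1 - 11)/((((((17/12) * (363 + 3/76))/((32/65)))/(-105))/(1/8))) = 24080 * sqrt(17)/39 + 584259931052314/1920747465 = 306729.38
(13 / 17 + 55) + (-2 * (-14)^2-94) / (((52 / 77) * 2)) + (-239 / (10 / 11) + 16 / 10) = -2498901 / 4420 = -565.36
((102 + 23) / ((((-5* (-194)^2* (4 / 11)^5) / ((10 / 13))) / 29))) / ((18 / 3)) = -583809875 / 1503031296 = -0.39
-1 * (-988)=988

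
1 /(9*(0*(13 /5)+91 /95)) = 95 /819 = 0.12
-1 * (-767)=767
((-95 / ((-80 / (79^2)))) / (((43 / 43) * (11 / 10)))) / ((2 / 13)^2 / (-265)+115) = 26552802575 / 453223848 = 58.59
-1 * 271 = -271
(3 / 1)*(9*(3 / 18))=4.50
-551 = -551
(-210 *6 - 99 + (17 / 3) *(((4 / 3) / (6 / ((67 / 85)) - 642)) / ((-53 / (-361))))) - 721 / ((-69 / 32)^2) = -176516861575 / 116577846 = -1514.15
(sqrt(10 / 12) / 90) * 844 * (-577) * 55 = -1339217 * sqrt(30) / 27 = -271673.84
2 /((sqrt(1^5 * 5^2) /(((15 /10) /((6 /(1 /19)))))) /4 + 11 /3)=3 /148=0.02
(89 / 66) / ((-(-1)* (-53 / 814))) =-3293 / 159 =-20.71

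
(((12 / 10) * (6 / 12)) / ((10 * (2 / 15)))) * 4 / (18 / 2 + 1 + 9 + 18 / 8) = 36 / 425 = 0.08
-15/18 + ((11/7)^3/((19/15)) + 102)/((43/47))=191683963/1681386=114.00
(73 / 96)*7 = 511 / 96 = 5.32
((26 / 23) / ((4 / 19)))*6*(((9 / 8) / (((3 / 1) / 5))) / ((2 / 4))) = 11115 / 92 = 120.82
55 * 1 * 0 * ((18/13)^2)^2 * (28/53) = 0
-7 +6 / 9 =-19 / 3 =-6.33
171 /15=57 /5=11.40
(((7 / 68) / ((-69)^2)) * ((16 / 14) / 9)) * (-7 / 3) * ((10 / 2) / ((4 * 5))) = -7 / 4370598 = -0.00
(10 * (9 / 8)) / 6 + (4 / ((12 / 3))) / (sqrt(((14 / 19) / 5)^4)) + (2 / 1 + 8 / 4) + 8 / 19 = 389843 / 7448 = 52.34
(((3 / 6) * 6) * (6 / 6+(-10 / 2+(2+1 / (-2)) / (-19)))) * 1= -465 / 38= -12.24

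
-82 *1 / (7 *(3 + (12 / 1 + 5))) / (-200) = 41 / 14000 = 0.00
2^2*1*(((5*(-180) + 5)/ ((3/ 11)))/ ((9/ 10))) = -393800/ 27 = -14585.19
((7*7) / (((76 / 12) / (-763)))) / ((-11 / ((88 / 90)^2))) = 6580112 / 12825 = 513.07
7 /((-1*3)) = -7 /3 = -2.33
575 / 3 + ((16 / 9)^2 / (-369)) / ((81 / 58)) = 464011877 / 2421009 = 191.66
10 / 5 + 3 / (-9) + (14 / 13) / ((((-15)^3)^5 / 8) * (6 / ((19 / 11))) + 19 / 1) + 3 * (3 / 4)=8829254511749266683073 / 2254277747680663837236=3.92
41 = 41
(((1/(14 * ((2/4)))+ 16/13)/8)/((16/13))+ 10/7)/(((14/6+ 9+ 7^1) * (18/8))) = 281/7392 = 0.04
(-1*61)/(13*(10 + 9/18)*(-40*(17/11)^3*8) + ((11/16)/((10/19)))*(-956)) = 53240/141811121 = 0.00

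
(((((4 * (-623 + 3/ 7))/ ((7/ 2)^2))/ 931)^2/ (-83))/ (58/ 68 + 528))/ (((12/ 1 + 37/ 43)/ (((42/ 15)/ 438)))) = -7108235204608/ 13164996437665229745735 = -0.00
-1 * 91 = -91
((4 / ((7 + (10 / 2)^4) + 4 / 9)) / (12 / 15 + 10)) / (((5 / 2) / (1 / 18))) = 1 / 76842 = 0.00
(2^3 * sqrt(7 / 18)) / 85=4 * sqrt(14) / 255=0.06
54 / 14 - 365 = -2528 / 7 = -361.14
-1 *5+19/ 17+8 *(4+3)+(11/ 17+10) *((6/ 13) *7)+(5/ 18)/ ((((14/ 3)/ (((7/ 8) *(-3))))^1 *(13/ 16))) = 2935/ 34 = 86.32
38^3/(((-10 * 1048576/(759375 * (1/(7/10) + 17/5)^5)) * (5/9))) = -2067964642160340417/110146355200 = -18774698.79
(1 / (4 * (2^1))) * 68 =17 / 2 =8.50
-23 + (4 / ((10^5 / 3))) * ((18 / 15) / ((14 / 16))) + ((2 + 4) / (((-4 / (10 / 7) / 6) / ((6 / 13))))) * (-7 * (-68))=-4048952891 / 1421875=-2847.62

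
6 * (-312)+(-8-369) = -2249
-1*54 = -54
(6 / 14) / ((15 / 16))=16 / 35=0.46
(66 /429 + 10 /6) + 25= 1046 /39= 26.82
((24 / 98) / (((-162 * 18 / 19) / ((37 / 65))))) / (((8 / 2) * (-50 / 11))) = 7733 / 154791000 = 0.00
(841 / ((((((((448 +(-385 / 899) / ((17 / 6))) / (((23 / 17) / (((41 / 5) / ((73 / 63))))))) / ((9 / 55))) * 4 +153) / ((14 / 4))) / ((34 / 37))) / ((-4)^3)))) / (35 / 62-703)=599411414019712 / 139647565651100895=0.00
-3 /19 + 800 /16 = 947 /19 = 49.84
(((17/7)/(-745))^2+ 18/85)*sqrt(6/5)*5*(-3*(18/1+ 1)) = -5580945411*sqrt(30)/462335825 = -66.12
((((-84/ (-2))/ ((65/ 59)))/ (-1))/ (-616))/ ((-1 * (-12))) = 59/ 11440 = 0.01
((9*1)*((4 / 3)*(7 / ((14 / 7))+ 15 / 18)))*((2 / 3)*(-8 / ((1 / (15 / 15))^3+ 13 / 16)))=-13312 / 87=-153.01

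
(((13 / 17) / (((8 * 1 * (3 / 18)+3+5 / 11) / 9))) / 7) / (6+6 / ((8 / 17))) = 2574 / 235025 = 0.01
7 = 7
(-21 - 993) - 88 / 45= -1015.96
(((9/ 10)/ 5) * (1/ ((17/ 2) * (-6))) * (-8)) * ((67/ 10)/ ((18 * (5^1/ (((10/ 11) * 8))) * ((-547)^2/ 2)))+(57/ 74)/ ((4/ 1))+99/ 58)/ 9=2414912959799/ 405246949148250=0.01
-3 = -3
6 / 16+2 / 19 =73 / 152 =0.48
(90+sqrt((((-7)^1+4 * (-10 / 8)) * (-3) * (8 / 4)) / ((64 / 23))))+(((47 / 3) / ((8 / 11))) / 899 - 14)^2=3 * sqrt(46) / 4+132827733049 / 465523776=290.42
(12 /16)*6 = 9 /2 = 4.50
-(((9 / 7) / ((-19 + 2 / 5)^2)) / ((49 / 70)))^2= -62500 / 2217373921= -0.00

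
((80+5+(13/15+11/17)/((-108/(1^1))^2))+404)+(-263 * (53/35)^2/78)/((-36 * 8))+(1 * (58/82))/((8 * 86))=32669550674149937/66805071278400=489.03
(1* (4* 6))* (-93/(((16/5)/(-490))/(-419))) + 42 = -143203683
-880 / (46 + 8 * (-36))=40 / 11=3.64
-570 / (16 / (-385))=109725 / 8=13715.62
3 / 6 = 0.50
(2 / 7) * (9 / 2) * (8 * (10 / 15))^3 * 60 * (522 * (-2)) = -12217782.86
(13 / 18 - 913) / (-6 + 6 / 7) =114947 / 648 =177.39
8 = 8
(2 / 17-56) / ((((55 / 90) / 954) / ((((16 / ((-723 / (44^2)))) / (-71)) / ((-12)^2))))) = -106339200 / 290887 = -365.57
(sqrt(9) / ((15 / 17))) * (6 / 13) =102 / 65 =1.57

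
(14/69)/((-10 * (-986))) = 7/340170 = 0.00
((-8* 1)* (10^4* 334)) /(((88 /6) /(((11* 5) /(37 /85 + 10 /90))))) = -38326500000 /209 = -183380382.78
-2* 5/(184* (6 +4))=-1/184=-0.01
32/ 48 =2/ 3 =0.67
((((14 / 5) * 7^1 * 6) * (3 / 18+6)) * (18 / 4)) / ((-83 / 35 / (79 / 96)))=-3007767 / 2656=-1132.44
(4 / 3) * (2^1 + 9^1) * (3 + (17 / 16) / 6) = 3355 / 72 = 46.60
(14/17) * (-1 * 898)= -12572/17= -739.53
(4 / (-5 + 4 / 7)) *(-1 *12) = 336 / 31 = 10.84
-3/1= -3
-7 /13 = -0.54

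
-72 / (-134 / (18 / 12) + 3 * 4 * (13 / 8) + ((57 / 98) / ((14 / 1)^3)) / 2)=116169984 / 112673957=1.03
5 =5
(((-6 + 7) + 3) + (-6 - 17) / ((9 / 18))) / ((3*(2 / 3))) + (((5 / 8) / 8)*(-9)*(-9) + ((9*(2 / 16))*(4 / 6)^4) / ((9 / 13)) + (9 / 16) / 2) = -72937 / 5184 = -14.07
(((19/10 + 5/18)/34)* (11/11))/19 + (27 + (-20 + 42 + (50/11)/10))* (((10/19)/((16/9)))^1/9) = 1.63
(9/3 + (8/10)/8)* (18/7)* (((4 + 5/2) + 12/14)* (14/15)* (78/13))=57474/175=328.42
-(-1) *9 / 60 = 3 / 20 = 0.15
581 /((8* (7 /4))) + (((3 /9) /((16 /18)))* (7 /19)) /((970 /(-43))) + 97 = 20419537 /147440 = 138.49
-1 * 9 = -9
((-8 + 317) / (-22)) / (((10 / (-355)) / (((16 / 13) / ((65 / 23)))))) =2018388 / 9295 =217.15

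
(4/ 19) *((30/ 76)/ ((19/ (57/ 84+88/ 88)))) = 705/ 96026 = 0.01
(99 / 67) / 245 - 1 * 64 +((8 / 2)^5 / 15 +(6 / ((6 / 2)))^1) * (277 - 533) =-177796715 / 9849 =-18052.26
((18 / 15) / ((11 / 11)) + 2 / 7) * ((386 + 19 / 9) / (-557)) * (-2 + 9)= -181636 / 25065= -7.25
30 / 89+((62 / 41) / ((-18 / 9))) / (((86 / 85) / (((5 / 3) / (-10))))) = 869195 / 1882884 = 0.46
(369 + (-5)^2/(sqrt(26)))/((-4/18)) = -3321/2 - 225 * sqrt(26)/52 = -1682.56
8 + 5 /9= 77 /9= 8.56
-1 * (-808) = 808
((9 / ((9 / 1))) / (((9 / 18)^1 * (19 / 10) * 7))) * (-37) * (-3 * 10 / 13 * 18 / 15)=26640 / 1729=15.41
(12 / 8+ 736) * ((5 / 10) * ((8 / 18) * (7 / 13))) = 10325 / 117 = 88.25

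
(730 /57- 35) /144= -1265 /8208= -0.15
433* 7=3031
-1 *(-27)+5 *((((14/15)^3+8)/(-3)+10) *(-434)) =-30978929/2025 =-15298.24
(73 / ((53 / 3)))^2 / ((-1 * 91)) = -47961 / 255619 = -0.19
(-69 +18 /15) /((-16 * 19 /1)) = 339 /1520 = 0.22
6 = 6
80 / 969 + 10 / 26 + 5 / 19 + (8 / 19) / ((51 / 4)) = 9616 / 12597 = 0.76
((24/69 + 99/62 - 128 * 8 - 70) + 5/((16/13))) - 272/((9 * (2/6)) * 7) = -263751259/239568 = -1100.95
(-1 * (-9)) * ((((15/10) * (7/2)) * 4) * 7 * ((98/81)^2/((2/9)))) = 235298/27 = 8714.74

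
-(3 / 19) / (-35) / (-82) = -3 / 54530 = -0.00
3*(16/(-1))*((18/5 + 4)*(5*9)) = -16416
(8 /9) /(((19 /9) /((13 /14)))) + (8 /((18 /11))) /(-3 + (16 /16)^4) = -2458 /1197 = -2.05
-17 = -17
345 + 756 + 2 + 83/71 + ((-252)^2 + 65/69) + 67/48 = 5064429971/78384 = 64610.51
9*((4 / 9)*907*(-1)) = -3628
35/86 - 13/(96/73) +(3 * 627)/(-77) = -979777/28896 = -33.91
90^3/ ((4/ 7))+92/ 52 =16584773/ 13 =1275751.77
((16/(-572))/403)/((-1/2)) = 8/57629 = 0.00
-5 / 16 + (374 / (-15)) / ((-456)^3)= -222231413 / 711141120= -0.31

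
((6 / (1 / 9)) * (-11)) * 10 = -5940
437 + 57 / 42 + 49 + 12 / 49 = 47785 / 98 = 487.60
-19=-19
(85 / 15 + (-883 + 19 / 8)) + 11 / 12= -20977 / 24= -874.04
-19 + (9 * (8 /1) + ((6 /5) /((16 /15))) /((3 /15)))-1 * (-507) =4525 /8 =565.62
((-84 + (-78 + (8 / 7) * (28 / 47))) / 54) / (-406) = 3791 / 515214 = 0.01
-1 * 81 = -81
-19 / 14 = -1.36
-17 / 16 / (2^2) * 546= -4641 / 32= -145.03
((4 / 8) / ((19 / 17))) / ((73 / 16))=136 / 1387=0.10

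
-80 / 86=-40 / 43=-0.93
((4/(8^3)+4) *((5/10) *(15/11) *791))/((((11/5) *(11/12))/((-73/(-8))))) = 6664985775/681472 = 9780.28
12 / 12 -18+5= -12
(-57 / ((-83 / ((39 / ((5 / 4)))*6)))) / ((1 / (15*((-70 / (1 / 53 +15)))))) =-148451940 / 16517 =-8987.83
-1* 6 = -6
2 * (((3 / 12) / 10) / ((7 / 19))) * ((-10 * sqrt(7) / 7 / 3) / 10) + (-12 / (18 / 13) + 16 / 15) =-38 / 5 - 19 * sqrt(7) / 2940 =-7.62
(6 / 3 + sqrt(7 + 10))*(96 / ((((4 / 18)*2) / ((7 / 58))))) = 1512 / 29 + 756*sqrt(17) / 29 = 159.62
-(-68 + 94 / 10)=293 / 5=58.60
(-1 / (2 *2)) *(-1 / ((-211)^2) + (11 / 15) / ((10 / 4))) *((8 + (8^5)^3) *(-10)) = 3445911662697274108 / 133563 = 25799897147393.17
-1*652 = -652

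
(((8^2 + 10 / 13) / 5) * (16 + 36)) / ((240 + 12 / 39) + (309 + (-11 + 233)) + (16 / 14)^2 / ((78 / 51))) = 2145416 / 2459335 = 0.87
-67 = -67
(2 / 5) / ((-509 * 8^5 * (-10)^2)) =-1 / 4169728000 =-0.00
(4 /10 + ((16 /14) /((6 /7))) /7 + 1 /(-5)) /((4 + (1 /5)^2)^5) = 80078125 /220712110521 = 0.00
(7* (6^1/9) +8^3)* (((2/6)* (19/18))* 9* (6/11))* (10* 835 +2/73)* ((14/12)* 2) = 13962127200/803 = 17387456.04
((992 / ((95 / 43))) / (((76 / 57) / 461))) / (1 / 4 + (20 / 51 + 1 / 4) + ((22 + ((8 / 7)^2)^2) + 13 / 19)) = 3611891105424 / 588210695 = 6140.47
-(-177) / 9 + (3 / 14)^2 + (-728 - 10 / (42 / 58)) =-141531 / 196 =-722.10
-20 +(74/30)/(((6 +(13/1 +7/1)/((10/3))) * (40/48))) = -2963/150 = -19.75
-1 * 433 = -433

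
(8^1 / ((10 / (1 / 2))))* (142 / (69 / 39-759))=-923 / 12305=-0.08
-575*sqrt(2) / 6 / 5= -115*sqrt(2) / 6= -27.11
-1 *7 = -7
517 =517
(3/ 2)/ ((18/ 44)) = 11/ 3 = 3.67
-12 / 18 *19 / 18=-19 / 27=-0.70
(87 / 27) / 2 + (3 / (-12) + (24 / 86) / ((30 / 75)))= 3187 / 1548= 2.06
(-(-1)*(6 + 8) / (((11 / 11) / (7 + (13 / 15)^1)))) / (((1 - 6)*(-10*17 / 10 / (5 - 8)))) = -3.89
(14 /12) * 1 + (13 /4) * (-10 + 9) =-25 /12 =-2.08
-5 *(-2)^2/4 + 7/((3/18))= 37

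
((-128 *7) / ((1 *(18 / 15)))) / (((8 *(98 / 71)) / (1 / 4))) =-355 / 21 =-16.90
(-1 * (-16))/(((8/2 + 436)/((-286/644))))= -13/805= -0.02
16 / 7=2.29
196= 196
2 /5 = 0.40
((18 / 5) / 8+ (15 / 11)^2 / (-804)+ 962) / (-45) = -39012817 / 1824075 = -21.39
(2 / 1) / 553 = 2 / 553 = 0.00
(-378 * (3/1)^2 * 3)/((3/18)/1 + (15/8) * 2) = -122472/47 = -2605.79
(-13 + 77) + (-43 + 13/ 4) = 97/ 4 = 24.25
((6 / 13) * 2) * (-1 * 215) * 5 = -12900 / 13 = -992.31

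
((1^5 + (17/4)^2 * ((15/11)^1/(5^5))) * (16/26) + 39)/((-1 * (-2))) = 7082117/357500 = 19.81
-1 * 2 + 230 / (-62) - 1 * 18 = -735 / 31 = -23.71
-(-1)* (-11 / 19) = -11 / 19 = -0.58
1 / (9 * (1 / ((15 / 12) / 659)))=5 / 23724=0.00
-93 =-93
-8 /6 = -4 /3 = -1.33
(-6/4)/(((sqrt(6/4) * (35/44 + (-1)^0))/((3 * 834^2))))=-45906696 * sqrt(6)/79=-1423392.16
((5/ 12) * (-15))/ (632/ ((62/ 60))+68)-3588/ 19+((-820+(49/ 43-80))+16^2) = -57263541447/ 68850224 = -831.71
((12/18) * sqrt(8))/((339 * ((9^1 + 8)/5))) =20 * sqrt(2)/17289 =0.00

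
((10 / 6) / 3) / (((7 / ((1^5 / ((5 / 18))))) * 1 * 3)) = 2 / 21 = 0.10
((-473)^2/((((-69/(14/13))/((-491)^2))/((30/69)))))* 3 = -7551153546860/6877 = -1098030179.85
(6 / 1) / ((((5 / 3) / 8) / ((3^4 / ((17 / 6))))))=69984 / 85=823.34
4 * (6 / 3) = 8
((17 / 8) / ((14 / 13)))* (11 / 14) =2431 / 1568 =1.55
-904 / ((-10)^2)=-226 / 25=-9.04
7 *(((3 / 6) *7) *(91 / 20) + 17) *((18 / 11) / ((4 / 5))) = 82971 / 176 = 471.43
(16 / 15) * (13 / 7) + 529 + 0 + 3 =56068 / 105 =533.98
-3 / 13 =-0.23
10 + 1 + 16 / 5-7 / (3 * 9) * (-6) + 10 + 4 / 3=1219 / 45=27.09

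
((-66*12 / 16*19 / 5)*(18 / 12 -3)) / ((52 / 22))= 62073 / 520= 119.37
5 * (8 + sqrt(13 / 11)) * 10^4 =50000 * sqrt(143) / 11 + 400000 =454355.73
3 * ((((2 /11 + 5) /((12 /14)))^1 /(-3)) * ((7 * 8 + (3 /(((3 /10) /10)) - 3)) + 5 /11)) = -112252 /121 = -927.70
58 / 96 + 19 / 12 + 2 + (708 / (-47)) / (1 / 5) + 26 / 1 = -33939 / 752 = -45.13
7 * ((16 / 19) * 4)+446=8922 / 19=469.58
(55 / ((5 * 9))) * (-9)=-11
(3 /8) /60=0.01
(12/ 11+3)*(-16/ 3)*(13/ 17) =-3120/ 187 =-16.68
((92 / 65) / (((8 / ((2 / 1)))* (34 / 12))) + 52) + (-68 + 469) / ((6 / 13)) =6105953 / 6630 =920.96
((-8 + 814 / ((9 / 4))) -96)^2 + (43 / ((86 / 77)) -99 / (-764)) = 4114544153 / 61884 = 66488.01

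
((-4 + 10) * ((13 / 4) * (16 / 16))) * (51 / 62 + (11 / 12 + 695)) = 3369431 / 248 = 13586.42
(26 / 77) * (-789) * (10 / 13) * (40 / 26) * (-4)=1261.14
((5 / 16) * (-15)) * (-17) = 1275 / 16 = 79.69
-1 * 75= -75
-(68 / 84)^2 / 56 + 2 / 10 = 0.19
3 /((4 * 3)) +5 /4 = 3 /2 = 1.50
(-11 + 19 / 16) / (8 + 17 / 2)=-157 / 264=-0.59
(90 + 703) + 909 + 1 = 1703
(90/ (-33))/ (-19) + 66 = 13824/ 209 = 66.14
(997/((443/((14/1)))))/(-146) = -6979/32339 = -0.22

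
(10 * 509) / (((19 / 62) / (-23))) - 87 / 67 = -486310433 / 1273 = -382019.19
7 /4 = 1.75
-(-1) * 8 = 8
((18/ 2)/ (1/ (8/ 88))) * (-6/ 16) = -27/ 88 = -0.31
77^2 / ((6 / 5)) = 29645 / 6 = 4940.83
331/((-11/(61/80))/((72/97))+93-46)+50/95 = 3603991/287527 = 12.53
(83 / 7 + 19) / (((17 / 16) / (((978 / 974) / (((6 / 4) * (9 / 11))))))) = 1377024 / 57953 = 23.76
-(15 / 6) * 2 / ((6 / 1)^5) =-5 / 7776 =-0.00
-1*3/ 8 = -3/ 8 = -0.38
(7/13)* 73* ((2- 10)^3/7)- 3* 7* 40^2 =-474176/13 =-36475.08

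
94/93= 1.01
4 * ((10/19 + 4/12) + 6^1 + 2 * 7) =4756/57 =83.44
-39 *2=-78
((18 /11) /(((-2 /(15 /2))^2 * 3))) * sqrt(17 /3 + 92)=225 * sqrt(879) /88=75.80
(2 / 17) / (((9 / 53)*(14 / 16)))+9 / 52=53735 / 55692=0.96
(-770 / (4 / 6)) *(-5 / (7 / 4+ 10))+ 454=44438 / 47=945.49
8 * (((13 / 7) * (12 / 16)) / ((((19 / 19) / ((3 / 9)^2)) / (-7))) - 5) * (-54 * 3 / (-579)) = -2628 / 193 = -13.62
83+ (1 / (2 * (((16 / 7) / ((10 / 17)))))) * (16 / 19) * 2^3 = 27089 / 323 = 83.87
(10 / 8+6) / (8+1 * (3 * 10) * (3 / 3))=29 / 152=0.19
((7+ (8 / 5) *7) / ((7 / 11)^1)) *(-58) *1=-8294 / 5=-1658.80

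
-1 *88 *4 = -352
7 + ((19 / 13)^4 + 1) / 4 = 479295 / 57122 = 8.39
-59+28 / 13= -56.85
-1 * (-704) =704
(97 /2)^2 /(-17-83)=-9409 /400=-23.52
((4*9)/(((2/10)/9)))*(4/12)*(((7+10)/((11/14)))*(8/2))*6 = 280407.27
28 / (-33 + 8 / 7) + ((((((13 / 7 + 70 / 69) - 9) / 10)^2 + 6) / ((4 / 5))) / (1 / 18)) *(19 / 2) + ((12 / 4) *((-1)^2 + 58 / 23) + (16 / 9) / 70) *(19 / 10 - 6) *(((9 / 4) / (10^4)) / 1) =15744480896147233 / 11560766000000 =1361.89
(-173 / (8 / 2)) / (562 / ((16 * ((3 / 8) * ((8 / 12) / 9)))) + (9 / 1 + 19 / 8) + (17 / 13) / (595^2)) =-93670850 / 2763290083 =-0.03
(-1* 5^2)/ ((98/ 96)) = -1200/ 49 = -24.49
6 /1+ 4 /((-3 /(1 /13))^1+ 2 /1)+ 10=588 /37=15.89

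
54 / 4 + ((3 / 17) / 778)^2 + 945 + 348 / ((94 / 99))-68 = 10334604186965 / 8221572572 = 1257.01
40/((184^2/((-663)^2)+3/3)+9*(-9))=-2197845/4391458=-0.50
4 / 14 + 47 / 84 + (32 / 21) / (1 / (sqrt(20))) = 71 / 84 + 64 * sqrt(5) / 21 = 7.66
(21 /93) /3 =7 /93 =0.08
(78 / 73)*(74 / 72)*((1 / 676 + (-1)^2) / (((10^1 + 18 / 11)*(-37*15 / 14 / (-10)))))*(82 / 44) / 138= 194299 / 603472896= 0.00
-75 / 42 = -25 / 14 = -1.79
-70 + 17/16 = -1103/16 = -68.94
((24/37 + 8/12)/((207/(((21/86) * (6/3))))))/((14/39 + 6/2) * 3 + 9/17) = 112931/385982964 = 0.00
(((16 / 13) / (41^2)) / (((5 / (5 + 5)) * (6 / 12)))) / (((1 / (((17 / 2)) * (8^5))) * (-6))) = -8912896 / 65559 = -135.95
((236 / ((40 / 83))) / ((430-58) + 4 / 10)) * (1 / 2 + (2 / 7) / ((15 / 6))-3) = -817799 / 260680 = -3.14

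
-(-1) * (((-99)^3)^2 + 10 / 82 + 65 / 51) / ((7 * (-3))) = -1968634992400411 / 43911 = -44832388066.78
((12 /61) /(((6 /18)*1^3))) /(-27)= -4 /183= -0.02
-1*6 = -6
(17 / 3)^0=1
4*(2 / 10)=4 / 5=0.80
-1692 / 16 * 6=-1269 / 2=-634.50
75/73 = 1.03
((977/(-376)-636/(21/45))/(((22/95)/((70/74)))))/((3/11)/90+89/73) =-1869266314875/409611016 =-4563.52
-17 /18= -0.94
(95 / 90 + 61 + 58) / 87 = 2161 / 1566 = 1.38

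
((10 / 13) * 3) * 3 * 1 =90 / 13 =6.92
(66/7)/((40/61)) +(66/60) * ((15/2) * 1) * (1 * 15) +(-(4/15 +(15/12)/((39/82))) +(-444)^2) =269275234/1365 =197271.23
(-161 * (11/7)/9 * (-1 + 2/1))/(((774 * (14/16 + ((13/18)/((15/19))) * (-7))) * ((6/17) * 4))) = 21505/4621554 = 0.00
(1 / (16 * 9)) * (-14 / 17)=-7 / 1224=-0.01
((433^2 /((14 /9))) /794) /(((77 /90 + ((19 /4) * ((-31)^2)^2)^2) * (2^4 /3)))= 227799135 /154014568864300911676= 0.00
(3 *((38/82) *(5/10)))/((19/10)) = 15/41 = 0.37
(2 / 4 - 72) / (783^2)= -0.00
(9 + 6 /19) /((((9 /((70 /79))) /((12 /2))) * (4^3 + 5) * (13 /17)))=0.10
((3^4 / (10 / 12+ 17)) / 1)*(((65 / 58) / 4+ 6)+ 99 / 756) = 2530035 / 86884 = 29.12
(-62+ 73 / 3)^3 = -1442897 / 27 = -53440.63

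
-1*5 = -5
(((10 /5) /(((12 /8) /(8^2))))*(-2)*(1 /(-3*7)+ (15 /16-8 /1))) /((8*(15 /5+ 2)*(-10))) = -3.03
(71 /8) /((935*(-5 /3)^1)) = -213 /37400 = -0.01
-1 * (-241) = 241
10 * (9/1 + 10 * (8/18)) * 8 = 9680/9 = 1075.56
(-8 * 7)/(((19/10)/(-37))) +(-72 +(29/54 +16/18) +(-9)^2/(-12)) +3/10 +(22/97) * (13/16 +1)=2018133637/1990440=1013.91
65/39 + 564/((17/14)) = 23773/51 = 466.14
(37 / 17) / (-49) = -37 / 833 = -0.04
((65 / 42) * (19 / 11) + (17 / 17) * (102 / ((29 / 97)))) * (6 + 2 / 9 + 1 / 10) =2621293667 / 1205820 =2173.87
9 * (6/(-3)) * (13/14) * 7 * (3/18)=-39/2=-19.50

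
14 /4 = 7 /2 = 3.50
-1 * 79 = -79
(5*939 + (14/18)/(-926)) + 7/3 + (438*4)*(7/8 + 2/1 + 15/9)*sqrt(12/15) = 39147569/8334 + 15914*sqrt(5)/5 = 11814.29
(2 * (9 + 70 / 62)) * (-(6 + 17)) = -14444 / 31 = -465.94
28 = 28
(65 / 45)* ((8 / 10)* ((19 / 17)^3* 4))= 1426672 / 221085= 6.45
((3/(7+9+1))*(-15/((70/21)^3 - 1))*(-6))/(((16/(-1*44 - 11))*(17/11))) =-2205225/2249576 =-0.98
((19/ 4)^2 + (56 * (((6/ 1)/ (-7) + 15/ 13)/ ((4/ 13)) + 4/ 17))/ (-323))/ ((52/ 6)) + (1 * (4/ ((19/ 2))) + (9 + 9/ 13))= 28993441/ 2284256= 12.69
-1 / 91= -0.01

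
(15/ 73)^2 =225/ 5329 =0.04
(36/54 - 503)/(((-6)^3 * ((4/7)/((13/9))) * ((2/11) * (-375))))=-1508507/17496000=-0.09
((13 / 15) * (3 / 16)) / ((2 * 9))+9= 12973 / 1440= 9.01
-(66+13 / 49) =-3247 / 49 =-66.27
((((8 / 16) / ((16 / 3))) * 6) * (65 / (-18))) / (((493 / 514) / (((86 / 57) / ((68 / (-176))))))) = 7901465 / 955434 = 8.27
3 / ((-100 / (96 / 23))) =-72 / 575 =-0.13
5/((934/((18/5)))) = 9/467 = 0.02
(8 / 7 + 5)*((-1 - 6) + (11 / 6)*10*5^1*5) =58222 / 21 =2772.48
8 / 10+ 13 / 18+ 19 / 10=154 / 45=3.42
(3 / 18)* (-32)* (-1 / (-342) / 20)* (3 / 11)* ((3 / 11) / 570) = -1 / 9828225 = -0.00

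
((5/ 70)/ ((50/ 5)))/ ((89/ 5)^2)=5/ 221788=0.00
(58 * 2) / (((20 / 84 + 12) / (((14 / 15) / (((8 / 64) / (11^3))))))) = 121046464 / 1285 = 94199.58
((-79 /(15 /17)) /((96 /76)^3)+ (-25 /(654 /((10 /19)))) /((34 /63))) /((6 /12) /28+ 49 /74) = -84067842339481 /1285804704960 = -65.38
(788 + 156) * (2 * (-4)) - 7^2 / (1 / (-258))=5090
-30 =-30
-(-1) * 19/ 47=19/ 47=0.40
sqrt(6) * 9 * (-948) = -8532 * sqrt(6) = -20899.05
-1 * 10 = -10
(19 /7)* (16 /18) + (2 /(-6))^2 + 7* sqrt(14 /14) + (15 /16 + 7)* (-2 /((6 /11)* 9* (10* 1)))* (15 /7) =17803 /2016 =8.83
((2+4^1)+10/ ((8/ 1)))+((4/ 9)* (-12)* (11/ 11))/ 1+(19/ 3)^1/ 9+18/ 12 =445/ 108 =4.12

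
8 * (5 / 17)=2.35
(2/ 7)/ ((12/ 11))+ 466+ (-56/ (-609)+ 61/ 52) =14805643/ 31668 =467.53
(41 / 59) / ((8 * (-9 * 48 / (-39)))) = 533 / 67968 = 0.01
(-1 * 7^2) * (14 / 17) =-686 / 17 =-40.35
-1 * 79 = -79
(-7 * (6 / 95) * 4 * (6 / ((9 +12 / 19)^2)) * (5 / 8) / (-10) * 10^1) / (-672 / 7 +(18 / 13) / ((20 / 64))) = -8645 / 11073696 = -0.00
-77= -77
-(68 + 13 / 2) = -149 / 2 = -74.50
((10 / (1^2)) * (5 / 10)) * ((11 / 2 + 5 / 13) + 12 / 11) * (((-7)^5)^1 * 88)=-670599300 / 13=-51584561.54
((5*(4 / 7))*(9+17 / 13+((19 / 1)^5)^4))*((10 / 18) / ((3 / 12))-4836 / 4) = -35382940815941909834629725515780 / 273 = -129607841816637032361281000000.00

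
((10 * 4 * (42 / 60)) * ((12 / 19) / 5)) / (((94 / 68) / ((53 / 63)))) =28832 / 13395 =2.15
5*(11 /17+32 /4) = 43.24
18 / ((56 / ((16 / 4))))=9 / 7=1.29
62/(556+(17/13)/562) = 0.11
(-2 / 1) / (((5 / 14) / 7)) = -196 / 5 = -39.20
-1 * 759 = -759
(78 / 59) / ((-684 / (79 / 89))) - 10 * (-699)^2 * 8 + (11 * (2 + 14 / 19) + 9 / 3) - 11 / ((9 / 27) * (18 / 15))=-11699334283379 / 299307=-39088074.40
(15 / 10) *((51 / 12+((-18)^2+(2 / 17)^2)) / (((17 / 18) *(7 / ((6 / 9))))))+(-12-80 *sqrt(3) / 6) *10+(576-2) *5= 192565757 / 68782-400 *sqrt(3) / 3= 2568.71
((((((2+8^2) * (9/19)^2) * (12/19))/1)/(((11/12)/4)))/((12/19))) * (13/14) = 151632/2527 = 60.00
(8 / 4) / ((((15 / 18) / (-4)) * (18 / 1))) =-0.53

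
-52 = -52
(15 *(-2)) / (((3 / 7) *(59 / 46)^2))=-148120 / 3481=-42.55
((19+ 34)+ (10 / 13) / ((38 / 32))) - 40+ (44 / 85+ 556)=11970623 / 20995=570.17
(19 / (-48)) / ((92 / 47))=-893 / 4416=-0.20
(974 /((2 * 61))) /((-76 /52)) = -5.46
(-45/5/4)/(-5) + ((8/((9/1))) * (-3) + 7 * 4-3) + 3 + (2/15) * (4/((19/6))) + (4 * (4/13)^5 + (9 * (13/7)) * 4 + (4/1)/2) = 94.82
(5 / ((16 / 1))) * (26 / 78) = 5 / 48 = 0.10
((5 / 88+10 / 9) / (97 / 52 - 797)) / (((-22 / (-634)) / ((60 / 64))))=-0.04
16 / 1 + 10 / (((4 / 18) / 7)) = 331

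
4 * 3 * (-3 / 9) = -4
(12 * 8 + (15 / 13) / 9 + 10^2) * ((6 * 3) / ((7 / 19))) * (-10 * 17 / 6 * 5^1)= -123531350 / 91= -1357487.36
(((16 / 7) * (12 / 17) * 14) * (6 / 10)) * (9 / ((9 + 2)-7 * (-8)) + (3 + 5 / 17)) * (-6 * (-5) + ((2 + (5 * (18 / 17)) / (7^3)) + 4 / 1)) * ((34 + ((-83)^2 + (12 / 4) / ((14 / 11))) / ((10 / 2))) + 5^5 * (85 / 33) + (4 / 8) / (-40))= 12513918198864816 / 790339571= 15833596.92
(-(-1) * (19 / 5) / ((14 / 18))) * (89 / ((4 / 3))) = 45657 / 140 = 326.12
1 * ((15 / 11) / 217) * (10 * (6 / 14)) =450 / 16709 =0.03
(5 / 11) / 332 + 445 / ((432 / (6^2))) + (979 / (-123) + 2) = 3495346 / 112299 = 31.13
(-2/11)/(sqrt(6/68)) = -2 * sqrt(102)/33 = -0.61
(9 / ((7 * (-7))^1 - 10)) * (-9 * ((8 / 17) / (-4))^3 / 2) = -324 / 289867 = -0.00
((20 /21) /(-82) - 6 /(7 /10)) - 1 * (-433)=365423 /861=424.42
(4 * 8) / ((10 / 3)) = 48 / 5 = 9.60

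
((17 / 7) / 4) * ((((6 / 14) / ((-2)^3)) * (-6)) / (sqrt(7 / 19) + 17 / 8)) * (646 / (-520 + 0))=-5320779 / 42831880 + 16473 * sqrt(133) / 5353985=-0.09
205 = 205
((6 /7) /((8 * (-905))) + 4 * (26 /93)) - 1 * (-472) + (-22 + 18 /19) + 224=676.07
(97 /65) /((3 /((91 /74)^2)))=61789 /82140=0.75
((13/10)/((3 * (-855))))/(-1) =13/25650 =0.00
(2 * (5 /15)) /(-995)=-2 /2985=-0.00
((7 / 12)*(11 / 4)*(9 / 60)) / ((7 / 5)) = 0.17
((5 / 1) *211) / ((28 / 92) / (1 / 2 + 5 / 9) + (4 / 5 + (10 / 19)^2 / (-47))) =2058521275 / 2112054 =974.65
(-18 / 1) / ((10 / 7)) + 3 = -48 / 5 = -9.60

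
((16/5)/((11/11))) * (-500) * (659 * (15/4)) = -3954000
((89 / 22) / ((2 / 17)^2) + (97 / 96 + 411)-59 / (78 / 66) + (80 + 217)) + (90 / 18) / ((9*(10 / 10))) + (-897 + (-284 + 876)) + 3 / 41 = 1092488233 / 1688544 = 647.00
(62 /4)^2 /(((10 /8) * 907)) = 961 /4535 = 0.21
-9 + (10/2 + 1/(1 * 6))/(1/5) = 101/6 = 16.83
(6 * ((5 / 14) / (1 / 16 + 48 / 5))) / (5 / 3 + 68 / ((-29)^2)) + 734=17514138266 / 23857099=734.13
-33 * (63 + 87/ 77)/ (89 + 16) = -4938/ 245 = -20.16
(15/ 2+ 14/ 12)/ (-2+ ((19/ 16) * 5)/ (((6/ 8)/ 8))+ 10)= 13/ 107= 0.12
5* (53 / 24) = 11.04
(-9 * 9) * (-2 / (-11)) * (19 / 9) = -342 / 11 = -31.09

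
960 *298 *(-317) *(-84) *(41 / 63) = 4957575680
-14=-14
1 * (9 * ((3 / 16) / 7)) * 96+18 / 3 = 204 / 7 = 29.14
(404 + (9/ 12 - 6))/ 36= 1595/ 144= 11.08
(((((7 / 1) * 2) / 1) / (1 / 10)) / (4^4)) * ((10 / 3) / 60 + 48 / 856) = 7525 / 123264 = 0.06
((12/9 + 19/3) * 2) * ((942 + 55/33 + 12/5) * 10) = 1305572/9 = 145063.56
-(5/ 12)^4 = -625/ 20736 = -0.03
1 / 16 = 0.06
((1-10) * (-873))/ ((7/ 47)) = 369279/ 7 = 52754.14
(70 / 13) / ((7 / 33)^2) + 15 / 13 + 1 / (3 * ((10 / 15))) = 22081 / 182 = 121.32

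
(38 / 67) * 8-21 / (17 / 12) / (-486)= 140474 / 30753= 4.57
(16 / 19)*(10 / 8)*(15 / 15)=20 / 19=1.05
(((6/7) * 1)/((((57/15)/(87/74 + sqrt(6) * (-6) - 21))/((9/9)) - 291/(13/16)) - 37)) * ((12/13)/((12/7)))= -747677724930/640825792700329 - 243462960 * sqrt(6)/640825792700329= -0.00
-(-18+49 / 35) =83 / 5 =16.60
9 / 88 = 0.10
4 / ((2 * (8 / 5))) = 5 / 4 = 1.25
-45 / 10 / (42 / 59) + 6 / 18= -503 / 84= -5.99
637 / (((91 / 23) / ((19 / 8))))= 3059 / 8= 382.38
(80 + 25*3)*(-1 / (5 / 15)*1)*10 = -4650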